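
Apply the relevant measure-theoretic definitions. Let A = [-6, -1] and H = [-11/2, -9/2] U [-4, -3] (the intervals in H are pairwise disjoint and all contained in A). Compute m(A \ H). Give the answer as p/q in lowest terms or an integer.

The ambient interval has length m(A) = -1 - (-6) = 5.
Since the holes are disjoint and sit inside A, by finite additivity
  m(H) = sum_i (b_i - a_i), and m(A \ H) = m(A) - m(H).
Computing the hole measures:
  m(H_1) = -9/2 - (-11/2) = 1.
  m(H_2) = -3 - (-4) = 1.
Summed: m(H) = 1 + 1 = 2.
So m(A \ H) = 5 - 2 = 3.

3


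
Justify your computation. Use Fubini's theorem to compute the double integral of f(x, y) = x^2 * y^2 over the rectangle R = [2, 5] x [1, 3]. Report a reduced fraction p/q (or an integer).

f(x, y) is a tensor product of a function of x and a function of y, and both factors are bounded continuous (hence Lebesgue integrable) on the rectangle, so Fubini's theorem applies:
  integral_R f d(m x m) = (integral_a1^b1 x^2 dx) * (integral_a2^b2 y^2 dy).
Inner integral in x: integral_{2}^{5} x^2 dx = (5^3 - 2^3)/3
  = 39.
Inner integral in y: integral_{1}^{3} y^2 dy = (3^3 - 1^3)/3
  = 26/3.
Product: (39) * (26/3) = 338.

338


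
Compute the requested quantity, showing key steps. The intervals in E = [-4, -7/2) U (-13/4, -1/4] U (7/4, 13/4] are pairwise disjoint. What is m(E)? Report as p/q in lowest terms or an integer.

For pairwise disjoint intervals, m(union_i I_i) = sum_i m(I_i),
and m is invariant under swapping open/closed endpoints (single points have measure 0).
So m(E) = sum_i (b_i - a_i).
  I_1 has length -7/2 - (-4) = 1/2.
  I_2 has length -1/4 - (-13/4) = 3.
  I_3 has length 13/4 - 7/4 = 3/2.
Summing:
  m(E) = 1/2 + 3 + 3/2 = 5.

5


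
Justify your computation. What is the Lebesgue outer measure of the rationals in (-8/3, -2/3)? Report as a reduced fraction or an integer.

The set Q cap (-8/3, -2/3) is countable (a subset of the countable set Q). Lebesgue outer measure of any countable set is 0: each singleton {q} has m*({q}) = 0, and by countable subadditivity m*(union_k {q_k}) <= sum_k m*({q_k}) = sum_k 0 = 0. The reverse inequality m*(E) >= 0 is automatic. So m*(Q cap (-8/3, -2/3)) = 0.

0


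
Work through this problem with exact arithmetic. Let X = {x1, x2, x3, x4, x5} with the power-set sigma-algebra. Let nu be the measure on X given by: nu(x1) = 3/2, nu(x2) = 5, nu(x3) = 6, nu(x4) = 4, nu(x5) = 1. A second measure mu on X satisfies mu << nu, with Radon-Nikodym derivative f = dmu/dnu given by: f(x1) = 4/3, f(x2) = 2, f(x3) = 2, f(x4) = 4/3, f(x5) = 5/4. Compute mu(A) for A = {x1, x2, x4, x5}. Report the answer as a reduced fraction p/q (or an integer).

By the defining property of the Radon-Nikodym derivative, for every measurable set A,
  mu(A) = integral_A f dnu.
Since nu is a discrete measure concentrated on the atoms of X, the integral over A reduces to the sum
  mu(A) = sum_{x in A} f(x) * nu({x}).
Computing each term:
  x1: f(x1) * nu(x1) = 4/3 * 3/2 = 2.
  x2: f(x2) * nu(x2) = 2 * 5 = 10.
  x4: f(x4) * nu(x4) = 4/3 * 4 = 16/3.
  x5: f(x5) * nu(x5) = 5/4 * 1 = 5/4.
Summing: mu(A) = 2 + 10 + 16/3 + 5/4 = 223/12.

223/12


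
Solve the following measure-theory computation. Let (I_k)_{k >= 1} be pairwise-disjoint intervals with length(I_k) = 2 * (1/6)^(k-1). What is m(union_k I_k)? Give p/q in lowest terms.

By countable additivity of the Lebesgue measure on pairwise disjoint measurable sets,
  m(union_{k >= 1} I_k) = sum_{k >= 1} m(I_k) = sum_{k >= 1} a * r^(k-1),
  with a = 2 and r = 1/6.
Since 0 < r = 1/6 < 1, the geometric series converges:
  sum_{k >= 1} a * r^(k-1) = a / (1 - r).
  = 2 / (1 - 1/6)
  = 2 / (5/6)
  = 12/5.

12/5


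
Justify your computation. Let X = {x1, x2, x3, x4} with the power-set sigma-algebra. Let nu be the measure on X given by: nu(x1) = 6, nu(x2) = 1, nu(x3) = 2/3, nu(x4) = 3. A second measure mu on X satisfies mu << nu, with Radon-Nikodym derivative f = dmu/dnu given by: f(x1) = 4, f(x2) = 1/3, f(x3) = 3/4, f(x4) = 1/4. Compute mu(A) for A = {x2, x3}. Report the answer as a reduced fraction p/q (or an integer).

By the defining property of the Radon-Nikodym derivative, for every measurable set A,
  mu(A) = integral_A f dnu.
Since nu is a discrete measure concentrated on the atoms of X, the integral over A reduces to the sum
  mu(A) = sum_{x in A} f(x) * nu({x}).
Computing each term:
  x2: f(x2) * nu(x2) = 1/3 * 1 = 1/3.
  x3: f(x3) * nu(x3) = 3/4 * 2/3 = 1/2.
Summing: mu(A) = 1/3 + 1/2 = 5/6.

5/6


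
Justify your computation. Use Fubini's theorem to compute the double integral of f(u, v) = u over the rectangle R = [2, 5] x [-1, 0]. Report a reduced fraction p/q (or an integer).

f(u, v) is a tensor product of a function of u and a function of v, and both factors are bounded continuous (hence Lebesgue integrable) on the rectangle, so Fubini's theorem applies:
  integral_R f d(m x m) = (integral_a1^b1 u du) * (integral_a2^b2 1 dv).
Inner integral in u: integral_{2}^{5} u du = (5^2 - 2^2)/2
  = 21/2.
Inner integral in v: integral_{-1}^{0} 1 dv = (0^1 - (-1)^1)/1
  = 1.
Product: (21/2) * (1) = 21/2.

21/2


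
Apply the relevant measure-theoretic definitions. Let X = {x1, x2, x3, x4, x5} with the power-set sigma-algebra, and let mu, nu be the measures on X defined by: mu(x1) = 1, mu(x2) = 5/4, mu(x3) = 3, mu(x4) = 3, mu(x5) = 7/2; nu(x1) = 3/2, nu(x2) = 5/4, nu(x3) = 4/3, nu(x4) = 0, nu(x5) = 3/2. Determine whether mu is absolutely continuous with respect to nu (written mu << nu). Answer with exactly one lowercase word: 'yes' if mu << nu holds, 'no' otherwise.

mu << nu means: every nu-null measurable set is also mu-null; equivalently, for every atom x, if nu({x}) = 0 then mu({x}) = 0.
Checking each atom:
  x1: nu = 3/2 > 0 -> no constraint.
  x2: nu = 5/4 > 0 -> no constraint.
  x3: nu = 4/3 > 0 -> no constraint.
  x4: nu = 0, mu = 3 > 0 -> violates mu << nu.
  x5: nu = 3/2 > 0 -> no constraint.
The atom(s) x4 violate the condition (nu = 0 but mu > 0). Therefore mu is NOT absolutely continuous w.r.t. nu.

no


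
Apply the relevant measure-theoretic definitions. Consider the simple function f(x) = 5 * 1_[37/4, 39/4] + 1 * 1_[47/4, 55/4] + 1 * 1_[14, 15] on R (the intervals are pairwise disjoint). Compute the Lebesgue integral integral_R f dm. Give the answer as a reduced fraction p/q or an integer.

For a simple function f = sum_i c_i * 1_{A_i} with disjoint A_i,
  integral f dm = sum_i c_i * m(A_i).
Lengths of the A_i:
  m(A_1) = 39/4 - 37/4 = 1/2.
  m(A_2) = 55/4 - 47/4 = 2.
  m(A_3) = 15 - 14 = 1.
Contributions c_i * m(A_i):
  (5) * (1/2) = 5/2.
  (1) * (2) = 2.
  (1) * (1) = 1.
Total: 5/2 + 2 + 1 = 11/2.

11/2


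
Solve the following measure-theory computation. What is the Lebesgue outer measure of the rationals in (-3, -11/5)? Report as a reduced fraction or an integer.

Q cap (-3, -11/5) is countable; list its elements as q_1, q_2, ... . Fix eps > 0 and cover the k-th point by an interval of length eps * 2^(-k). The cover has total length eps * sum_{k>=1} 2^(-k) = eps, so by definition of outer measure m*(Q cap (-3, -11/5)) <= eps. Since eps was arbitrary and m* >= 0, the outer measure is 0.

0


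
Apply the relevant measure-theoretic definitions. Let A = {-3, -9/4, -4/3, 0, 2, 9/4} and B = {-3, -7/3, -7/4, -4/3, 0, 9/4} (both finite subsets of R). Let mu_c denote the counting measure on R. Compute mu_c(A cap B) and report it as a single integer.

Counting measure on a finite set equals cardinality. mu_c(A cap B) = |A cap B| (elements appearing in both).
Enumerating the elements of A that also lie in B gives 4 element(s).
So mu_c(A cap B) = 4.

4


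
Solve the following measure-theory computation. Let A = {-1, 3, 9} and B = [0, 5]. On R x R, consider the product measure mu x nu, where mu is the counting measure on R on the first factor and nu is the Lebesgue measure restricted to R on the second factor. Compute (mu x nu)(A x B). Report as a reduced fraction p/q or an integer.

For a measurable rectangle A x B, the product measure satisfies
  (mu x nu)(A x B) = mu(A) * nu(B).
  mu(A) = 3.
  nu(B) = 5.
  (mu x nu)(A x B) = 3 * 5 = 15.

15


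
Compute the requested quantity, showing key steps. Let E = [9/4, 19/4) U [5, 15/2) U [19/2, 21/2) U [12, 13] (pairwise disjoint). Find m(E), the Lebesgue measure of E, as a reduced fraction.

For pairwise disjoint intervals, m(union_i I_i) = sum_i m(I_i),
and m is invariant under swapping open/closed endpoints (single points have measure 0).
So m(E) = sum_i (b_i - a_i).
  I_1 has length 19/4 - 9/4 = 5/2.
  I_2 has length 15/2 - 5 = 5/2.
  I_3 has length 21/2 - 19/2 = 1.
  I_4 has length 13 - 12 = 1.
Summing:
  m(E) = 5/2 + 5/2 + 1 + 1 = 7.

7


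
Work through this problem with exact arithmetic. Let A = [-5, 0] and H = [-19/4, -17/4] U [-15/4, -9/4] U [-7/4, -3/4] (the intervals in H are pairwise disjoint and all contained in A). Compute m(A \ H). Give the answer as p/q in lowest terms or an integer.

The ambient interval has length m(A) = 0 - (-5) = 5.
Since the holes are disjoint and sit inside A, by finite additivity
  m(H) = sum_i (b_i - a_i), and m(A \ H) = m(A) - m(H).
Computing the hole measures:
  m(H_1) = -17/4 - (-19/4) = 1/2.
  m(H_2) = -9/4 - (-15/4) = 3/2.
  m(H_3) = -3/4 - (-7/4) = 1.
Summed: m(H) = 1/2 + 3/2 + 1 = 3.
So m(A \ H) = 5 - 3 = 2.

2


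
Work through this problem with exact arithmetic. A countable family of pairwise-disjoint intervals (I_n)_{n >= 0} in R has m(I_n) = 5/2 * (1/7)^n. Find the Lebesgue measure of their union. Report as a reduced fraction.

By countable additivity of the Lebesgue measure on pairwise disjoint measurable sets,
  m(union_{n >= 0} I_n) = sum_{n >= 0} m(I_n) = sum_{n >= 0} a * r^n,
  with a = 5/2 and r = 1/7.
Since 0 < r = 1/7 < 1, the geometric series converges:
  sum_{n >= 0} a * r^n = a / (1 - r).
  = 5/2 / (1 - 1/7)
  = 5/2 / (6/7)
  = 35/12.

35/12


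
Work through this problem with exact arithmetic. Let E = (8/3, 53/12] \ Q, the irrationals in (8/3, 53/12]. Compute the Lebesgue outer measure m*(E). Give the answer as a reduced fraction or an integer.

The interval I = (8/3, 53/12] has m(I) = 53/12 - 8/3 = 7/4 (endpoints are measure-zero, so open/closed/half-open agree). Write I = (I cap Q) u (I \ Q). The rationals in I are countable, so m*(I cap Q) = 0 (cover each rational by intervals whose total length is arbitrarily small). By countable subadditivity m*(I) <= m*(I cap Q) + m*(I \ Q), hence m*(I \ Q) >= m(I) = 7/4. The reverse inequality m*(I \ Q) <= m*(I) = 7/4 is trivial since (I \ Q) is a subset of I. Therefore m*(I \ Q) = 7/4.

7/4


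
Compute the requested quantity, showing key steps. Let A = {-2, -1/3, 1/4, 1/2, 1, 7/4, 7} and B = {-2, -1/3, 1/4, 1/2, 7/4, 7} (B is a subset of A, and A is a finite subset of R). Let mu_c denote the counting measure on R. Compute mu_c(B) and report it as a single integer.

Counting measure assigns mu_c(E) = |E| (number of elements) when E is finite.
B has 6 element(s), so mu_c(B) = 6.

6


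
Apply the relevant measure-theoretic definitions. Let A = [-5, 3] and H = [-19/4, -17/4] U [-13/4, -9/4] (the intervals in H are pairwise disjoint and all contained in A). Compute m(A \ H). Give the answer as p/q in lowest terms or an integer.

The ambient interval has length m(A) = 3 - (-5) = 8.
Since the holes are disjoint and sit inside A, by finite additivity
  m(H) = sum_i (b_i - a_i), and m(A \ H) = m(A) - m(H).
Computing the hole measures:
  m(H_1) = -17/4 - (-19/4) = 1/2.
  m(H_2) = -9/4 - (-13/4) = 1.
Summed: m(H) = 1/2 + 1 = 3/2.
So m(A \ H) = 8 - 3/2 = 13/2.

13/2


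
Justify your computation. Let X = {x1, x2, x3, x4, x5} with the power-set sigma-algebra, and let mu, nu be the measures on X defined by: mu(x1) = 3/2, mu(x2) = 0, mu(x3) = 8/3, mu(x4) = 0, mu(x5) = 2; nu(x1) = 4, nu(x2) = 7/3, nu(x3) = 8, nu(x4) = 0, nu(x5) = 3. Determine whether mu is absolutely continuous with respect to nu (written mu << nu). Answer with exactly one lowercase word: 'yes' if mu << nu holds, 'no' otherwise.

mu << nu means: every nu-null measurable set is also mu-null; equivalently, for every atom x, if nu({x}) = 0 then mu({x}) = 0.
Checking each atom:
  x1: nu = 4 > 0 -> no constraint.
  x2: nu = 7/3 > 0 -> no constraint.
  x3: nu = 8 > 0 -> no constraint.
  x4: nu = 0, mu = 0 -> consistent with mu << nu.
  x5: nu = 3 > 0 -> no constraint.
No atom violates the condition. Therefore mu << nu.

yes


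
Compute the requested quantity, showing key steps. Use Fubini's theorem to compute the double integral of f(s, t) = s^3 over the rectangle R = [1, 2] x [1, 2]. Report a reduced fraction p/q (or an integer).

f(s, t) is a tensor product of a function of s and a function of t, and both factors are bounded continuous (hence Lebesgue integrable) on the rectangle, so Fubini's theorem applies:
  integral_R f d(m x m) = (integral_a1^b1 s^3 ds) * (integral_a2^b2 1 dt).
Inner integral in s: integral_{1}^{2} s^3 ds = (2^4 - 1^4)/4
  = 15/4.
Inner integral in t: integral_{1}^{2} 1 dt = (2^1 - 1^1)/1
  = 1.
Product: (15/4) * (1) = 15/4.

15/4


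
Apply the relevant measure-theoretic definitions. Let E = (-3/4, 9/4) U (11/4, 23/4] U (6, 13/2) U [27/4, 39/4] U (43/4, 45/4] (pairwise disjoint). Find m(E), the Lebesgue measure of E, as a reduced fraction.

For pairwise disjoint intervals, m(union_i I_i) = sum_i m(I_i),
and m is invariant under swapping open/closed endpoints (single points have measure 0).
So m(E) = sum_i (b_i - a_i).
  I_1 has length 9/4 - (-3/4) = 3.
  I_2 has length 23/4 - 11/4 = 3.
  I_3 has length 13/2 - 6 = 1/2.
  I_4 has length 39/4 - 27/4 = 3.
  I_5 has length 45/4 - 43/4 = 1/2.
Summing:
  m(E) = 3 + 3 + 1/2 + 3 + 1/2 = 10.

10


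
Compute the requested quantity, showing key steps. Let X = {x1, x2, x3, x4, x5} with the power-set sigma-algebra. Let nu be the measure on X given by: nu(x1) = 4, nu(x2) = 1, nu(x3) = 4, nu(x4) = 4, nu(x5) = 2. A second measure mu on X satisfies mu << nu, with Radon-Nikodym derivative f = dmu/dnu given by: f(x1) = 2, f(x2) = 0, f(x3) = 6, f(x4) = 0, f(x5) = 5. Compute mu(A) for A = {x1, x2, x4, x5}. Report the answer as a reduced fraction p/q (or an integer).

By the defining property of the Radon-Nikodym derivative, for every measurable set A,
  mu(A) = integral_A f dnu.
Since nu is a discrete measure concentrated on the atoms of X, the integral over A reduces to the sum
  mu(A) = sum_{x in A} f(x) * nu({x}).
Computing each term:
  x1: f(x1) * nu(x1) = 2 * 4 = 8.
  x2: f(x2) * nu(x2) = 0 * 1 = 0.
  x4: f(x4) * nu(x4) = 0 * 4 = 0.
  x5: f(x5) * nu(x5) = 5 * 2 = 10.
Summing: mu(A) = 8 + 0 + 0 + 10 = 18.

18


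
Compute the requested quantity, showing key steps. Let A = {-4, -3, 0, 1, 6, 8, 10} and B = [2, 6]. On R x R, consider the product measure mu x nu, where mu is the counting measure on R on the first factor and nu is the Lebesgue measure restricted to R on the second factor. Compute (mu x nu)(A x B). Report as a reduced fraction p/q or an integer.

For a measurable rectangle A x B, the product measure satisfies
  (mu x nu)(A x B) = mu(A) * nu(B).
  mu(A) = 7.
  nu(B) = 4.
  (mu x nu)(A x B) = 7 * 4 = 28.

28


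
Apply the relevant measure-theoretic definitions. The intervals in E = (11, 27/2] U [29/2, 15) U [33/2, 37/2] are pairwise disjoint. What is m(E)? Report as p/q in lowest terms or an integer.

For pairwise disjoint intervals, m(union_i I_i) = sum_i m(I_i),
and m is invariant under swapping open/closed endpoints (single points have measure 0).
So m(E) = sum_i (b_i - a_i).
  I_1 has length 27/2 - 11 = 5/2.
  I_2 has length 15 - 29/2 = 1/2.
  I_3 has length 37/2 - 33/2 = 2.
Summing:
  m(E) = 5/2 + 1/2 + 2 = 5.

5


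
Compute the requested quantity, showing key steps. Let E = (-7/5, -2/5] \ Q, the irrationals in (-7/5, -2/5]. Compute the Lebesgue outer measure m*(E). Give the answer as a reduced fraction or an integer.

The interval I = (-7/5, -2/5] has m(I) = -2/5 - (-7/5) = 1 (endpoints are measure-zero, so open/closed/half-open agree). Write I = (I cap Q) u (I \ Q). The rationals in I are countable, so m*(I cap Q) = 0 (cover each rational by intervals whose total length is arbitrarily small). By countable subadditivity m*(I) <= m*(I cap Q) + m*(I \ Q), hence m*(I \ Q) >= m(I) = 1. The reverse inequality m*(I \ Q) <= m*(I) = 1 is trivial since (I \ Q) is a subset of I. Therefore m*(I \ Q) = 1.

1


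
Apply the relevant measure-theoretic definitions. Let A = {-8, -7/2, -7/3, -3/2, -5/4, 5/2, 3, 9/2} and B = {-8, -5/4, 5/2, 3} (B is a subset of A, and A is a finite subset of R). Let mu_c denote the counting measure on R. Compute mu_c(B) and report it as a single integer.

Counting measure assigns mu_c(E) = |E| (number of elements) when E is finite.
B has 4 element(s), so mu_c(B) = 4.

4


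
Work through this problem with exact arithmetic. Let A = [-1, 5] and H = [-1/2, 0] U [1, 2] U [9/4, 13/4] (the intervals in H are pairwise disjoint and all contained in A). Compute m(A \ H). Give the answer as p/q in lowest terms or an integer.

The ambient interval has length m(A) = 5 - (-1) = 6.
Since the holes are disjoint and sit inside A, by finite additivity
  m(H) = sum_i (b_i - a_i), and m(A \ H) = m(A) - m(H).
Computing the hole measures:
  m(H_1) = 0 - (-1/2) = 1/2.
  m(H_2) = 2 - 1 = 1.
  m(H_3) = 13/4 - 9/4 = 1.
Summed: m(H) = 1/2 + 1 + 1 = 5/2.
So m(A \ H) = 6 - 5/2 = 7/2.

7/2


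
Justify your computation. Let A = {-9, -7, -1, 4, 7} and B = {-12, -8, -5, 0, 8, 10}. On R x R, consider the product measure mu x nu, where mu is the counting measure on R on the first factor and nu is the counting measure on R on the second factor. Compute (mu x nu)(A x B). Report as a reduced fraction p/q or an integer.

For a measurable rectangle A x B, the product measure satisfies
  (mu x nu)(A x B) = mu(A) * nu(B).
  mu(A) = 5.
  nu(B) = 6.
  (mu x nu)(A x B) = 5 * 6 = 30.

30


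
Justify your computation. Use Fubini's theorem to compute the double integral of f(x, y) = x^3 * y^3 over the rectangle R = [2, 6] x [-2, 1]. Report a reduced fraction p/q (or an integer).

f(x, y) is a tensor product of a function of x and a function of y, and both factors are bounded continuous (hence Lebesgue integrable) on the rectangle, so Fubini's theorem applies:
  integral_R f d(m x m) = (integral_a1^b1 x^3 dx) * (integral_a2^b2 y^3 dy).
Inner integral in x: integral_{2}^{6} x^3 dx = (6^4 - 2^4)/4
  = 320.
Inner integral in y: integral_{-2}^{1} y^3 dy = (1^4 - (-2)^4)/4
  = -15/4.
Product: (320) * (-15/4) = -1200.

-1200


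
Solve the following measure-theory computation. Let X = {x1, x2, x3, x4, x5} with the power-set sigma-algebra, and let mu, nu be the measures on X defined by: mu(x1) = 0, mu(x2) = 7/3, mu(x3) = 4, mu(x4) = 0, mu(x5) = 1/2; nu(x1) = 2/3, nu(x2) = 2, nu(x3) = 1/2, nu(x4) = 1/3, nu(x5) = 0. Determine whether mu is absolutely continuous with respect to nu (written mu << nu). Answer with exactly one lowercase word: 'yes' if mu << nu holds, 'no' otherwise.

mu << nu means: every nu-null measurable set is also mu-null; equivalently, for every atom x, if nu({x}) = 0 then mu({x}) = 0.
Checking each atom:
  x1: nu = 2/3 > 0 -> no constraint.
  x2: nu = 2 > 0 -> no constraint.
  x3: nu = 1/2 > 0 -> no constraint.
  x4: nu = 1/3 > 0 -> no constraint.
  x5: nu = 0, mu = 1/2 > 0 -> violates mu << nu.
The atom(s) x5 violate the condition (nu = 0 but mu > 0). Therefore mu is NOT absolutely continuous w.r.t. nu.

no


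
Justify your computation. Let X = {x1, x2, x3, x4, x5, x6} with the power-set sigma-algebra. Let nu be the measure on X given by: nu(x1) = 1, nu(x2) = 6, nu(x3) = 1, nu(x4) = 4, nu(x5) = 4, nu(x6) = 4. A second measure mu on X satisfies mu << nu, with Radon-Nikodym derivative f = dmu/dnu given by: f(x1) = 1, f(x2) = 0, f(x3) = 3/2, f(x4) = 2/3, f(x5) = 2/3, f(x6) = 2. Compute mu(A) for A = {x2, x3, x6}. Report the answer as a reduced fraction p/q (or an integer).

By the defining property of the Radon-Nikodym derivative, for every measurable set A,
  mu(A) = integral_A f dnu.
Since nu is a discrete measure concentrated on the atoms of X, the integral over A reduces to the sum
  mu(A) = sum_{x in A} f(x) * nu({x}).
Computing each term:
  x2: f(x2) * nu(x2) = 0 * 6 = 0.
  x3: f(x3) * nu(x3) = 3/2 * 1 = 3/2.
  x6: f(x6) * nu(x6) = 2 * 4 = 8.
Summing: mu(A) = 0 + 3/2 + 8 = 19/2.

19/2


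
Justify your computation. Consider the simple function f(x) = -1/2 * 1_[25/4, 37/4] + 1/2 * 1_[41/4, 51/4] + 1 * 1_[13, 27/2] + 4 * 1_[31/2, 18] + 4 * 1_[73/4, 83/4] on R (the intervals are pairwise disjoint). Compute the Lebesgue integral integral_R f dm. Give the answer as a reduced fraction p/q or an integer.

For a simple function f = sum_i c_i * 1_{A_i} with disjoint A_i,
  integral f dm = sum_i c_i * m(A_i).
Lengths of the A_i:
  m(A_1) = 37/4 - 25/4 = 3.
  m(A_2) = 51/4 - 41/4 = 5/2.
  m(A_3) = 27/2 - 13 = 1/2.
  m(A_4) = 18 - 31/2 = 5/2.
  m(A_5) = 83/4 - 73/4 = 5/2.
Contributions c_i * m(A_i):
  (-1/2) * (3) = -3/2.
  (1/2) * (5/2) = 5/4.
  (1) * (1/2) = 1/2.
  (4) * (5/2) = 10.
  (4) * (5/2) = 10.
Total: -3/2 + 5/4 + 1/2 + 10 + 10 = 81/4.

81/4


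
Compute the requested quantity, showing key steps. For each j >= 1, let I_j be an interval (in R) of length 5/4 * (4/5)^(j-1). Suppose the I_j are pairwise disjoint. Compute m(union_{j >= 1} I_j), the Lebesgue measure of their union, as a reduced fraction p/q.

By countable additivity of the Lebesgue measure on pairwise disjoint measurable sets,
  m(union_{j >= 1} I_j) = sum_{j >= 1} m(I_j) = sum_{j >= 1} a * r^(j-1),
  with a = 5/4 and r = 4/5.
Since 0 < r = 4/5 < 1, the geometric series converges:
  sum_{j >= 1} a * r^(j-1) = a / (1 - r).
  = 5/4 / (1 - 4/5)
  = 5/4 / (1/5)
  = 25/4.

25/4


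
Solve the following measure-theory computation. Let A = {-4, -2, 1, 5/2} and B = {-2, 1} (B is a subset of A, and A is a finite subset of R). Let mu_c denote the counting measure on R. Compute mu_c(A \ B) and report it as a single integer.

Counting measure assigns mu_c(E) = |E| (number of elements) when E is finite. For B subset A, A \ B is the set of elements of A not in B, so |A \ B| = |A| - |B|.
|A| = 4, |B| = 2, so mu_c(A \ B) = 4 - 2 = 2.

2


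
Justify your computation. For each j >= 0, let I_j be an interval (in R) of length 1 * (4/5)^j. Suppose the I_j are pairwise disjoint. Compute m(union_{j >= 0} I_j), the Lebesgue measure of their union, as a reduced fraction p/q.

By countable additivity of the Lebesgue measure on pairwise disjoint measurable sets,
  m(union_{j >= 0} I_j) = sum_{j >= 0} m(I_j) = sum_{j >= 0} a * r^j,
  with a = 1 and r = 4/5.
Since 0 < r = 4/5 < 1, the geometric series converges:
  sum_{j >= 0} a * r^j = a / (1 - r).
  = 1 / (1 - 4/5)
  = 1 / (1/5)
  = 5.

5


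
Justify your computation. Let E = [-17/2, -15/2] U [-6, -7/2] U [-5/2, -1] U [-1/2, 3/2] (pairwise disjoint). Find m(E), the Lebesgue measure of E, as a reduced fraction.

For pairwise disjoint intervals, m(union_i I_i) = sum_i m(I_i),
and m is invariant under swapping open/closed endpoints (single points have measure 0).
So m(E) = sum_i (b_i - a_i).
  I_1 has length -15/2 - (-17/2) = 1.
  I_2 has length -7/2 - (-6) = 5/2.
  I_3 has length -1 - (-5/2) = 3/2.
  I_4 has length 3/2 - (-1/2) = 2.
Summing:
  m(E) = 1 + 5/2 + 3/2 + 2 = 7.

7


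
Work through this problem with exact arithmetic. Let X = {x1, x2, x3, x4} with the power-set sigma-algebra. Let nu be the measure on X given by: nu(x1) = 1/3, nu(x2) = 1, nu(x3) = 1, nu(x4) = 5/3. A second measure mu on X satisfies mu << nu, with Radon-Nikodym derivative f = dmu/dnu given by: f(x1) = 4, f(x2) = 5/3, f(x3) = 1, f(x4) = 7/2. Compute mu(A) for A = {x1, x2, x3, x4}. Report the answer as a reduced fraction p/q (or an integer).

By the defining property of the Radon-Nikodym derivative, for every measurable set A,
  mu(A) = integral_A f dnu.
Since nu is a discrete measure concentrated on the atoms of X, the integral over A reduces to the sum
  mu(A) = sum_{x in A} f(x) * nu({x}).
Computing each term:
  x1: f(x1) * nu(x1) = 4 * 1/3 = 4/3.
  x2: f(x2) * nu(x2) = 5/3 * 1 = 5/3.
  x3: f(x3) * nu(x3) = 1 * 1 = 1.
  x4: f(x4) * nu(x4) = 7/2 * 5/3 = 35/6.
Summing: mu(A) = 4/3 + 5/3 + 1 + 35/6 = 59/6.

59/6


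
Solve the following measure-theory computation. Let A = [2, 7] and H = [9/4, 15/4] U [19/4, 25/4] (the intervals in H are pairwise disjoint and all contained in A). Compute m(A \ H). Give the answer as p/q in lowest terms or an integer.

The ambient interval has length m(A) = 7 - 2 = 5.
Since the holes are disjoint and sit inside A, by finite additivity
  m(H) = sum_i (b_i - a_i), and m(A \ H) = m(A) - m(H).
Computing the hole measures:
  m(H_1) = 15/4 - 9/4 = 3/2.
  m(H_2) = 25/4 - 19/4 = 3/2.
Summed: m(H) = 3/2 + 3/2 = 3.
So m(A \ H) = 5 - 3 = 2.

2


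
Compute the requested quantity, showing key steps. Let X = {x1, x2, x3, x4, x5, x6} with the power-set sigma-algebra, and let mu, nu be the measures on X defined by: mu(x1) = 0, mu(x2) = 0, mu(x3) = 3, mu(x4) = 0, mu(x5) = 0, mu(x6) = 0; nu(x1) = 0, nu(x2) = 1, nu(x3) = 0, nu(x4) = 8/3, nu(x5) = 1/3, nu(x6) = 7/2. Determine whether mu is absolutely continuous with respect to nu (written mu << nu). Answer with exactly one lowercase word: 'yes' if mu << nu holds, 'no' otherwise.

mu << nu means: every nu-null measurable set is also mu-null; equivalently, for every atom x, if nu({x}) = 0 then mu({x}) = 0.
Checking each atom:
  x1: nu = 0, mu = 0 -> consistent with mu << nu.
  x2: nu = 1 > 0 -> no constraint.
  x3: nu = 0, mu = 3 > 0 -> violates mu << nu.
  x4: nu = 8/3 > 0 -> no constraint.
  x5: nu = 1/3 > 0 -> no constraint.
  x6: nu = 7/2 > 0 -> no constraint.
The atom(s) x3 violate the condition (nu = 0 but mu > 0). Therefore mu is NOT absolutely continuous w.r.t. nu.

no


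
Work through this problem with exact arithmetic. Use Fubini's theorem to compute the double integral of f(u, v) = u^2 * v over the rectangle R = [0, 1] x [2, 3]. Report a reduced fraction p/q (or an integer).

f(u, v) is a tensor product of a function of u and a function of v, and both factors are bounded continuous (hence Lebesgue integrable) on the rectangle, so Fubini's theorem applies:
  integral_R f d(m x m) = (integral_a1^b1 u^2 du) * (integral_a2^b2 v dv).
Inner integral in u: integral_{0}^{1} u^2 du = (1^3 - 0^3)/3
  = 1/3.
Inner integral in v: integral_{2}^{3} v dv = (3^2 - 2^2)/2
  = 5/2.
Product: (1/3) * (5/2) = 5/6.

5/6


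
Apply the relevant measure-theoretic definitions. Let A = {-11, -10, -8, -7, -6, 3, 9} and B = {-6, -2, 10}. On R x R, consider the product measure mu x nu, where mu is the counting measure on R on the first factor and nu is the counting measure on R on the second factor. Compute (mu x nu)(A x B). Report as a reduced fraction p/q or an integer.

For a measurable rectangle A x B, the product measure satisfies
  (mu x nu)(A x B) = mu(A) * nu(B).
  mu(A) = 7.
  nu(B) = 3.
  (mu x nu)(A x B) = 7 * 3 = 21.

21


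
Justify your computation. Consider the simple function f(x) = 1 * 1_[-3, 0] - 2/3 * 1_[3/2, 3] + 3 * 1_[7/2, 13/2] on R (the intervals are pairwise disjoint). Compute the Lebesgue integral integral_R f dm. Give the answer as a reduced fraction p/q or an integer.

For a simple function f = sum_i c_i * 1_{A_i} with disjoint A_i,
  integral f dm = sum_i c_i * m(A_i).
Lengths of the A_i:
  m(A_1) = 0 - (-3) = 3.
  m(A_2) = 3 - 3/2 = 3/2.
  m(A_3) = 13/2 - 7/2 = 3.
Contributions c_i * m(A_i):
  (1) * (3) = 3.
  (-2/3) * (3/2) = -1.
  (3) * (3) = 9.
Total: 3 - 1 + 9 = 11.

11


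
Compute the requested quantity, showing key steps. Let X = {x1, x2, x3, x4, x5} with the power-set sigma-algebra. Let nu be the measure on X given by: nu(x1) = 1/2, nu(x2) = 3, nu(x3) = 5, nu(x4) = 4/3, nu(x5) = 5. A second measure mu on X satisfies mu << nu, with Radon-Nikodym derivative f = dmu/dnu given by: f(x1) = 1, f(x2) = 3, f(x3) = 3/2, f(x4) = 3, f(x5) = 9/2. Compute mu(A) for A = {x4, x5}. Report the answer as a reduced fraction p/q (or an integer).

By the defining property of the Radon-Nikodym derivative, for every measurable set A,
  mu(A) = integral_A f dnu.
Since nu is a discrete measure concentrated on the atoms of X, the integral over A reduces to the sum
  mu(A) = sum_{x in A} f(x) * nu({x}).
Computing each term:
  x4: f(x4) * nu(x4) = 3 * 4/3 = 4.
  x5: f(x5) * nu(x5) = 9/2 * 5 = 45/2.
Summing: mu(A) = 4 + 45/2 = 53/2.

53/2


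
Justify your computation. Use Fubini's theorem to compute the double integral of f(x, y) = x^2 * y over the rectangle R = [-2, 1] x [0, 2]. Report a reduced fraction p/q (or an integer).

f(x, y) is a tensor product of a function of x and a function of y, and both factors are bounded continuous (hence Lebesgue integrable) on the rectangle, so Fubini's theorem applies:
  integral_R f d(m x m) = (integral_a1^b1 x^2 dx) * (integral_a2^b2 y dy).
Inner integral in x: integral_{-2}^{1} x^2 dx = (1^3 - (-2)^3)/3
  = 3.
Inner integral in y: integral_{0}^{2} y dy = (2^2 - 0^2)/2
  = 2.
Product: (3) * (2) = 6.

6


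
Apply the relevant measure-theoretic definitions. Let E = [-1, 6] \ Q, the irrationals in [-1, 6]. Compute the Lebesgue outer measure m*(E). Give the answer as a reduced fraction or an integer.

The interval I = [-1, 6] has m(I) = 6 - (-1) = 7 (endpoints are measure-zero, so open/closed/half-open agree). Write I = (I cap Q) u (I \ Q). The rationals in I are countable, so m*(I cap Q) = 0 (cover each rational by intervals whose total length is arbitrarily small). By countable subadditivity m*(I) <= m*(I cap Q) + m*(I \ Q), hence m*(I \ Q) >= m(I) = 7. The reverse inequality m*(I \ Q) <= m*(I) = 7 is trivial since (I \ Q) is a subset of I. Therefore m*(I \ Q) = 7.

7


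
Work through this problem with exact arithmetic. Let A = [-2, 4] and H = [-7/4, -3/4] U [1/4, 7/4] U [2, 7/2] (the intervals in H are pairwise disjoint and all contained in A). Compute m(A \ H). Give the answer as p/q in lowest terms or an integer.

The ambient interval has length m(A) = 4 - (-2) = 6.
Since the holes are disjoint and sit inside A, by finite additivity
  m(H) = sum_i (b_i - a_i), and m(A \ H) = m(A) - m(H).
Computing the hole measures:
  m(H_1) = -3/4 - (-7/4) = 1.
  m(H_2) = 7/4 - 1/4 = 3/2.
  m(H_3) = 7/2 - 2 = 3/2.
Summed: m(H) = 1 + 3/2 + 3/2 = 4.
So m(A \ H) = 6 - 4 = 2.

2


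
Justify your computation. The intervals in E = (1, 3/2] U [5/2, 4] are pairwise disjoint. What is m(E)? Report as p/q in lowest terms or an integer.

For pairwise disjoint intervals, m(union_i I_i) = sum_i m(I_i),
and m is invariant under swapping open/closed endpoints (single points have measure 0).
So m(E) = sum_i (b_i - a_i).
  I_1 has length 3/2 - 1 = 1/2.
  I_2 has length 4 - 5/2 = 3/2.
Summing:
  m(E) = 1/2 + 3/2 = 2.

2


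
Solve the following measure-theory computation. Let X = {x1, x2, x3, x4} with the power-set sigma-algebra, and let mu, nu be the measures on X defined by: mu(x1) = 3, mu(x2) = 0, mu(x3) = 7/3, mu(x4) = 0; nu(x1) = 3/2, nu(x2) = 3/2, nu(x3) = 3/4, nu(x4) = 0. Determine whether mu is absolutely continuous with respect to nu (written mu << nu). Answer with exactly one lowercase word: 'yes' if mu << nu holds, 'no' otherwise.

mu << nu means: every nu-null measurable set is also mu-null; equivalently, for every atom x, if nu({x}) = 0 then mu({x}) = 0.
Checking each atom:
  x1: nu = 3/2 > 0 -> no constraint.
  x2: nu = 3/2 > 0 -> no constraint.
  x3: nu = 3/4 > 0 -> no constraint.
  x4: nu = 0, mu = 0 -> consistent with mu << nu.
No atom violates the condition. Therefore mu << nu.

yes


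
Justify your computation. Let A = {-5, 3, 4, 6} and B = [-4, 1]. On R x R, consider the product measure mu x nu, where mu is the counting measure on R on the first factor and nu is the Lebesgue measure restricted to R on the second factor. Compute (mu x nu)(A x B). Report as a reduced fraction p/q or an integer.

For a measurable rectangle A x B, the product measure satisfies
  (mu x nu)(A x B) = mu(A) * nu(B).
  mu(A) = 4.
  nu(B) = 5.
  (mu x nu)(A x B) = 4 * 5 = 20.

20


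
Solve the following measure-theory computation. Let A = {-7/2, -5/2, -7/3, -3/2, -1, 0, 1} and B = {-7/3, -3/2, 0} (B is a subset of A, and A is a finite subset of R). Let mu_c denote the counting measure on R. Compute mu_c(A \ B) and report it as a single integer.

Counting measure assigns mu_c(E) = |E| (number of elements) when E is finite. For B subset A, A \ B is the set of elements of A not in B, so |A \ B| = |A| - |B|.
|A| = 7, |B| = 3, so mu_c(A \ B) = 7 - 3 = 4.

4


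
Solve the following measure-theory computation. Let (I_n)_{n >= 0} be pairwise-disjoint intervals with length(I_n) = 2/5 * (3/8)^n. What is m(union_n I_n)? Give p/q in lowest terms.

By countable additivity of the Lebesgue measure on pairwise disjoint measurable sets,
  m(union_{n >= 0} I_n) = sum_{n >= 0} m(I_n) = sum_{n >= 0} a * r^n,
  with a = 2/5 and r = 3/8.
Since 0 < r = 3/8 < 1, the geometric series converges:
  sum_{n >= 0} a * r^n = a / (1 - r).
  = 2/5 / (1 - 3/8)
  = 2/5 / (5/8)
  = 16/25.

16/25


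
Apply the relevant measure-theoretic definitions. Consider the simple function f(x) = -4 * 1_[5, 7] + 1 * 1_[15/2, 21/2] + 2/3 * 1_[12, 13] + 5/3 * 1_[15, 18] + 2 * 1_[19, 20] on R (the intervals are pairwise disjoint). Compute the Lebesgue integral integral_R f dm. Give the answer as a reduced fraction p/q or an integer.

For a simple function f = sum_i c_i * 1_{A_i} with disjoint A_i,
  integral f dm = sum_i c_i * m(A_i).
Lengths of the A_i:
  m(A_1) = 7 - 5 = 2.
  m(A_2) = 21/2 - 15/2 = 3.
  m(A_3) = 13 - 12 = 1.
  m(A_4) = 18 - 15 = 3.
  m(A_5) = 20 - 19 = 1.
Contributions c_i * m(A_i):
  (-4) * (2) = -8.
  (1) * (3) = 3.
  (2/3) * (1) = 2/3.
  (5/3) * (3) = 5.
  (2) * (1) = 2.
Total: -8 + 3 + 2/3 + 5 + 2 = 8/3.

8/3


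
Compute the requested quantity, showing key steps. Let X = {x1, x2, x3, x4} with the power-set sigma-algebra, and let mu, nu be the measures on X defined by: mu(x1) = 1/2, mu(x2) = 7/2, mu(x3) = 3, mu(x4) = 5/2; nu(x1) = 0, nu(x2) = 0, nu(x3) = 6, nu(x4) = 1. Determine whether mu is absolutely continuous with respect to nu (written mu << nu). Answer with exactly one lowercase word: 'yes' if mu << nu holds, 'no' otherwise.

mu << nu means: every nu-null measurable set is also mu-null; equivalently, for every atom x, if nu({x}) = 0 then mu({x}) = 0.
Checking each atom:
  x1: nu = 0, mu = 1/2 > 0 -> violates mu << nu.
  x2: nu = 0, mu = 7/2 > 0 -> violates mu << nu.
  x3: nu = 6 > 0 -> no constraint.
  x4: nu = 1 > 0 -> no constraint.
The atom(s) x1, x2 violate the condition (nu = 0 but mu > 0). Therefore mu is NOT absolutely continuous w.r.t. nu.

no


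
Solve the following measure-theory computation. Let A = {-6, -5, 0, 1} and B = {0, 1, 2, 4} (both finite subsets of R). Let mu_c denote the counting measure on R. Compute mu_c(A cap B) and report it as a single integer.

Counting measure on a finite set equals cardinality. mu_c(A cap B) = |A cap B| (elements appearing in both).
Enumerating the elements of A that also lie in B gives 2 element(s).
So mu_c(A cap B) = 2.

2


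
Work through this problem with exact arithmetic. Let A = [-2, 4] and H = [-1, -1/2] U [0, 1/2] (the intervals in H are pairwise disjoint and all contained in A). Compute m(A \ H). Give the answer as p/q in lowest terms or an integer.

The ambient interval has length m(A) = 4 - (-2) = 6.
Since the holes are disjoint and sit inside A, by finite additivity
  m(H) = sum_i (b_i - a_i), and m(A \ H) = m(A) - m(H).
Computing the hole measures:
  m(H_1) = -1/2 - (-1) = 1/2.
  m(H_2) = 1/2 - 0 = 1/2.
Summed: m(H) = 1/2 + 1/2 = 1.
So m(A \ H) = 6 - 1 = 5.

5


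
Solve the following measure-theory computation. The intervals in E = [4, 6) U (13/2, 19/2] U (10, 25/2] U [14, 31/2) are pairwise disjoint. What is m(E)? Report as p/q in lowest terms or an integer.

For pairwise disjoint intervals, m(union_i I_i) = sum_i m(I_i),
and m is invariant under swapping open/closed endpoints (single points have measure 0).
So m(E) = sum_i (b_i - a_i).
  I_1 has length 6 - 4 = 2.
  I_2 has length 19/2 - 13/2 = 3.
  I_3 has length 25/2 - 10 = 5/2.
  I_4 has length 31/2 - 14 = 3/2.
Summing:
  m(E) = 2 + 3 + 5/2 + 3/2 = 9.

9


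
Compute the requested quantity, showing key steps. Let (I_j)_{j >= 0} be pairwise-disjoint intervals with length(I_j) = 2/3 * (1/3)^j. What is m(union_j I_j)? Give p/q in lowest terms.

By countable additivity of the Lebesgue measure on pairwise disjoint measurable sets,
  m(union_{j >= 0} I_j) = sum_{j >= 0} m(I_j) = sum_{j >= 0} a * r^j,
  with a = 2/3 and r = 1/3.
Since 0 < r = 1/3 < 1, the geometric series converges:
  sum_{j >= 0} a * r^j = a / (1 - r).
  = 2/3 / (1 - 1/3)
  = 2/3 / (2/3)
  = 1.

1


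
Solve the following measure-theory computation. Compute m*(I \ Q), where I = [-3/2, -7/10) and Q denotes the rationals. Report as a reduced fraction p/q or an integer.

The interval I = [-3/2, -7/10) has m(I) = -7/10 - (-3/2) = 4/5 (endpoints are measure-zero, so open/closed/half-open agree). Write I = (I cap Q) u (I \ Q). The rationals in I are countable, so m*(I cap Q) = 0 (cover each rational by intervals whose total length is arbitrarily small). By countable subadditivity m*(I) <= m*(I cap Q) + m*(I \ Q), hence m*(I \ Q) >= m(I) = 4/5. The reverse inequality m*(I \ Q) <= m*(I) = 4/5 is trivial since (I \ Q) is a subset of I. Therefore m*(I \ Q) = 4/5.

4/5


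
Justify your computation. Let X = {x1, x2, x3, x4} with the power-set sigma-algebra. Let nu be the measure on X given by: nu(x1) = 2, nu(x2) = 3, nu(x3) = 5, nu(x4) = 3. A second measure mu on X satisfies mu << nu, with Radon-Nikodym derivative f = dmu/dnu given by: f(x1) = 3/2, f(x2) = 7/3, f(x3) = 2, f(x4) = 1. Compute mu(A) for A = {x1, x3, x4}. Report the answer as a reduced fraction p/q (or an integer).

By the defining property of the Radon-Nikodym derivative, for every measurable set A,
  mu(A) = integral_A f dnu.
Since nu is a discrete measure concentrated on the atoms of X, the integral over A reduces to the sum
  mu(A) = sum_{x in A} f(x) * nu({x}).
Computing each term:
  x1: f(x1) * nu(x1) = 3/2 * 2 = 3.
  x3: f(x3) * nu(x3) = 2 * 5 = 10.
  x4: f(x4) * nu(x4) = 1 * 3 = 3.
Summing: mu(A) = 3 + 10 + 3 = 16.

16


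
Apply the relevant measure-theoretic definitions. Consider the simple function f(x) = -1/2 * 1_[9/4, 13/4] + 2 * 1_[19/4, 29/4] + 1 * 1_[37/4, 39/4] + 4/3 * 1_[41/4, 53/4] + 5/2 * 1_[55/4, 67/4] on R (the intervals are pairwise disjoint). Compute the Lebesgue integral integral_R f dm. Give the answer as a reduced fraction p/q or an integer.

For a simple function f = sum_i c_i * 1_{A_i} with disjoint A_i,
  integral f dm = sum_i c_i * m(A_i).
Lengths of the A_i:
  m(A_1) = 13/4 - 9/4 = 1.
  m(A_2) = 29/4 - 19/4 = 5/2.
  m(A_3) = 39/4 - 37/4 = 1/2.
  m(A_4) = 53/4 - 41/4 = 3.
  m(A_5) = 67/4 - 55/4 = 3.
Contributions c_i * m(A_i):
  (-1/2) * (1) = -1/2.
  (2) * (5/2) = 5.
  (1) * (1/2) = 1/2.
  (4/3) * (3) = 4.
  (5/2) * (3) = 15/2.
Total: -1/2 + 5 + 1/2 + 4 + 15/2 = 33/2.

33/2


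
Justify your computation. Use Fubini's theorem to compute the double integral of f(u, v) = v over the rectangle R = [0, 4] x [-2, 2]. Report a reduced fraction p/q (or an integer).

f(u, v) is a tensor product of a function of u and a function of v, and both factors are bounded continuous (hence Lebesgue integrable) on the rectangle, so Fubini's theorem applies:
  integral_R f d(m x m) = (integral_a1^b1 1 du) * (integral_a2^b2 v dv).
Inner integral in u: integral_{0}^{4} 1 du = (4^1 - 0^1)/1
  = 4.
Inner integral in v: integral_{-2}^{2} v dv = (2^2 - (-2)^2)/2
  = 0.
Product: (4) * (0) = 0.

0


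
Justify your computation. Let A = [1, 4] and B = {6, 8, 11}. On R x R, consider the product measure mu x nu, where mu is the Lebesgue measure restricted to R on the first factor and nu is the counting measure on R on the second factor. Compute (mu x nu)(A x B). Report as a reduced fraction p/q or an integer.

For a measurable rectangle A x B, the product measure satisfies
  (mu x nu)(A x B) = mu(A) * nu(B).
  mu(A) = 3.
  nu(B) = 3.
  (mu x nu)(A x B) = 3 * 3 = 9.

9


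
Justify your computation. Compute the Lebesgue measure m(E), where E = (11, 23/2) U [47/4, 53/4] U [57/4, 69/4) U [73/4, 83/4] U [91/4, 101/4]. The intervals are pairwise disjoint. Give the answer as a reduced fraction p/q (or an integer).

For pairwise disjoint intervals, m(union_i I_i) = sum_i m(I_i),
and m is invariant under swapping open/closed endpoints (single points have measure 0).
So m(E) = sum_i (b_i - a_i).
  I_1 has length 23/2 - 11 = 1/2.
  I_2 has length 53/4 - 47/4 = 3/2.
  I_3 has length 69/4 - 57/4 = 3.
  I_4 has length 83/4 - 73/4 = 5/2.
  I_5 has length 101/4 - 91/4 = 5/2.
Summing:
  m(E) = 1/2 + 3/2 + 3 + 5/2 + 5/2 = 10.

10
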